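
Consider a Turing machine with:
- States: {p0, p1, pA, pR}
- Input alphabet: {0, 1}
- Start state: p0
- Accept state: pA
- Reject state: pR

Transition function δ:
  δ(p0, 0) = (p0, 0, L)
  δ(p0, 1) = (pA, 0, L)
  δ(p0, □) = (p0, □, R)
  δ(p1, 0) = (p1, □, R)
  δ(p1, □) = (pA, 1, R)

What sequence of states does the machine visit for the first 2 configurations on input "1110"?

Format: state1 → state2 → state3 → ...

Execution trace:
Initial: [p0]1110
Step 1: δ(p0, 1) = (pA, 0, L) → [pA]□0110

The machine reaches the accept state pA and halts.

State sequence: p0 → pA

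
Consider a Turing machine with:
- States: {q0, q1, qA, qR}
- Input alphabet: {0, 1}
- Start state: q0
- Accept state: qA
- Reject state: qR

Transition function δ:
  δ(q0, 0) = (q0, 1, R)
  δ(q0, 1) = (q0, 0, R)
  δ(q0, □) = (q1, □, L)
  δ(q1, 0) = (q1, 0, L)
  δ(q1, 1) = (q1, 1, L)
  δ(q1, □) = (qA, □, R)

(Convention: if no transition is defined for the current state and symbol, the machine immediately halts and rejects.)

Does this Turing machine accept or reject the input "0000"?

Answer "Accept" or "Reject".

Execution trace:
Initial: [q0]0000
Step 1: δ(q0, 0) = (q0, 1, R) → 1[q0]000
Step 2: δ(q0, 0) = (q0, 1, R) → 11[q0]00
Step 3: δ(q0, 0) = (q0, 1, R) → 111[q0]0
Step 4: δ(q0, 0) = (q0, 1, R) → 1111[q0]□
Step 5: δ(q0, □) = (q1, □, L) → 111[q1]1□
Step 6: δ(q1, 1) = (q1, 1, L) → 11[q1]11□
Step 7: δ(q1, 1) = (q1, 1, L) → 1[q1]111□
Step 8: δ(q1, 1) = (q1, 1, L) → [q1]1111□
Step 9: δ(q1, 1) = (q1, 1, L) → [q1]□1111□
Step 10: δ(q1, □) = (qA, □, R) → □[qA]1111□

The machine reaches the accept state qA and halts.

Answer: Accept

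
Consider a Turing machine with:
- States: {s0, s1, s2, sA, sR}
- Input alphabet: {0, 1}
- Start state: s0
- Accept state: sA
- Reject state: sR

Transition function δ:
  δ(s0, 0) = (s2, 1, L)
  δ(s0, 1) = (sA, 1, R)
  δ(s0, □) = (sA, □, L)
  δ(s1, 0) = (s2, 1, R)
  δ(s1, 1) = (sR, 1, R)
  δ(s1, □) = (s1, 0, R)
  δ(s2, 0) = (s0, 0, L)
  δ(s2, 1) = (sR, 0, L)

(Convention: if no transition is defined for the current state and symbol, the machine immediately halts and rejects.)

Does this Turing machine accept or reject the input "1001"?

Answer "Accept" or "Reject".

Execution trace:
Initial: [s0]1001
Step 1: δ(s0, 1) = (sA, 1, R) → 1[sA]001

The machine reaches the accept state sA and halts.

Answer: Accept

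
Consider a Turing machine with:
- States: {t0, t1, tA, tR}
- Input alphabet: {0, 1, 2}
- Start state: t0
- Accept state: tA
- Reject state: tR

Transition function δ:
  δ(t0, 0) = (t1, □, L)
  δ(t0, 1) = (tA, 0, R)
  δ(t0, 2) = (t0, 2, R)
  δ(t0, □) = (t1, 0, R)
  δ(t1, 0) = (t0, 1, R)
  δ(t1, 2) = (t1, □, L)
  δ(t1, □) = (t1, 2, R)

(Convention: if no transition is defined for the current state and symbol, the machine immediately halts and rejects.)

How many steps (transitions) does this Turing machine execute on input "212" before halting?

Execution trace:
Initial: [t0]212
Step 1: δ(t0, 2) = (t0, 2, R) → 2[t0]12
Step 2: δ(t0, 1) = (tA, 0, R) → 20[tA]2

The machine reaches the accept state tA and halts.

The machine executed 2 steps before halting.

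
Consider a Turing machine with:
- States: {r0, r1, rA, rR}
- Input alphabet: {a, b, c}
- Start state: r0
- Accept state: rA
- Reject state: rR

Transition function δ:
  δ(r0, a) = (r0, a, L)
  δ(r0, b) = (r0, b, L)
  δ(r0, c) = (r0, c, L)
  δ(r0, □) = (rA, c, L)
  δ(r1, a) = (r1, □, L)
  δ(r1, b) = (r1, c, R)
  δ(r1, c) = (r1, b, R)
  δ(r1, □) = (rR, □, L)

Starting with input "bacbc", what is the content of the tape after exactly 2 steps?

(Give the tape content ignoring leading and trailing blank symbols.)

Execution trace:
Initial: [r0]bacbc
Step 1: δ(r0, b) = (r0, b, L) → [r0]□bacbc
Step 2: δ(r0, □) = (rA, c, L) → [rA]□cbacbc

The machine reaches the accept state rA and halts.

After 2 steps, the tape (ignoring leading/trailing blanks) is: cbacbc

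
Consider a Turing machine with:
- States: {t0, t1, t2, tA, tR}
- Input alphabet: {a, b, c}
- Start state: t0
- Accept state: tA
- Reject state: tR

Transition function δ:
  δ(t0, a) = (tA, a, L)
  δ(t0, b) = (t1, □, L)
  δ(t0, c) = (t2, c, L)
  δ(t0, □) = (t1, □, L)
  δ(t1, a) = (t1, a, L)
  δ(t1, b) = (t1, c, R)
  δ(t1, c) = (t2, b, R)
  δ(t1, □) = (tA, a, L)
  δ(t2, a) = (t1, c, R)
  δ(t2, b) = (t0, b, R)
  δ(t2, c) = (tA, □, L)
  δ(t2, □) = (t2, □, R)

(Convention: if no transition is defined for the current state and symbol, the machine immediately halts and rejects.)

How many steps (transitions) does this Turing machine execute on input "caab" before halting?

Execution trace:
Initial: [t0]caab
Step 1: δ(t0, c) = (t2, c, L) → [t2]□caab
Step 2: δ(t2, □) = (t2, □, R) → □[t2]caab
Step 3: δ(t2, c) = (tA, □, L) → [tA]□□aab

The machine reaches the accept state tA and halts.

The machine executed 3 steps before halting.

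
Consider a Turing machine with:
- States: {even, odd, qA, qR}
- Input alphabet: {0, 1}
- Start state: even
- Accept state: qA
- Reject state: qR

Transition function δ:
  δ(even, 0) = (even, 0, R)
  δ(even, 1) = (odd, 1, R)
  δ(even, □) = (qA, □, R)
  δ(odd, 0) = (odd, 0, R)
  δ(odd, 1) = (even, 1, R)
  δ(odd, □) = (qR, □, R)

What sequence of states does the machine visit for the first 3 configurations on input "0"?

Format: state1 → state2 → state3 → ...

Execution trace:
Initial: [even]0
Step 1: δ(even, 0) = (even, 0, R) → 0[even]□
Step 2: δ(even, □) = (qA, □, R) → 0□[qA]□

The machine reaches the accept state qA and halts.

State sequence: even → even → qA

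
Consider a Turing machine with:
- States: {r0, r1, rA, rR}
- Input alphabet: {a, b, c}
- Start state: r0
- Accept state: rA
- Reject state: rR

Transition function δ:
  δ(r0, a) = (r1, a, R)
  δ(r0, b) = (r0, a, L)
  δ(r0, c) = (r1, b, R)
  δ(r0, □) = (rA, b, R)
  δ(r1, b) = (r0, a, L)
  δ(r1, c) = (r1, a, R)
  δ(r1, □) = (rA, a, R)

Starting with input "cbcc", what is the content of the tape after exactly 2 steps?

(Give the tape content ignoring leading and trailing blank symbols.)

Execution trace:
Initial: [r0]cbcc
Step 1: δ(r0, c) = (r1, b, R) → b[r1]bcc
Step 2: δ(r1, b) = (r0, a, L) → [r0]bacc

After 2 steps, the tape (ignoring leading/trailing blanks) is: bacc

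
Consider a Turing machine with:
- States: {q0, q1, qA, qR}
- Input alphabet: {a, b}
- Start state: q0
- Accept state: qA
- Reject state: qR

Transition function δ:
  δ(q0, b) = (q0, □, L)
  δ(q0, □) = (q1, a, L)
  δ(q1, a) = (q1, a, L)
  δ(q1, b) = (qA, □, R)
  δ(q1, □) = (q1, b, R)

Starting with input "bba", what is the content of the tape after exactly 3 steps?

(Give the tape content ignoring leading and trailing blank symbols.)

Execution trace:
Initial: [q0]bba
Step 1: δ(q0, b) = (q0, □, L) → [q0]□□ba
Step 2: δ(q0, □) = (q1, a, L) → [q1]□a□ba
Step 3: δ(q1, □) = (q1, b, R) → b[q1]a□ba

After 3 steps, the tape (ignoring leading/trailing blanks) is: ba□ba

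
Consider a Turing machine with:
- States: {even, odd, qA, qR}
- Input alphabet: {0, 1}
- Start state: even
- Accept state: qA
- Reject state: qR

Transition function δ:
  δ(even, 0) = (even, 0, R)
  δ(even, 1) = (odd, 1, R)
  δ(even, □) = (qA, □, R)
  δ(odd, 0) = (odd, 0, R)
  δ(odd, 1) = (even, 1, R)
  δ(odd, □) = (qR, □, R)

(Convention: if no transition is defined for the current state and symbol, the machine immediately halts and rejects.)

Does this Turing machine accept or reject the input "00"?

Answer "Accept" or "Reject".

Execution trace:
Initial: [even]00
Step 1: δ(even, 0) = (even, 0, R) → 0[even]0
Step 2: δ(even, 0) = (even, 0, R) → 00[even]□
Step 3: δ(even, □) = (qA, □, R) → 00□[qA]□

The machine reaches the accept state qA and halts.

Answer: Accept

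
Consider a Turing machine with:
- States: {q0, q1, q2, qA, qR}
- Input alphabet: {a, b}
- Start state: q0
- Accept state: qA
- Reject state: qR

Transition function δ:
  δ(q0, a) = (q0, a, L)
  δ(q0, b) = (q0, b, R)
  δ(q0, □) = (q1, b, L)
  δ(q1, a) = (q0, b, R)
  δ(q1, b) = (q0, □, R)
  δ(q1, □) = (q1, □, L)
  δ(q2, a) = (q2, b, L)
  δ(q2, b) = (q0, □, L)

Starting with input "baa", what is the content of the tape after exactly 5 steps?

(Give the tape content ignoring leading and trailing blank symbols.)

Execution trace:
Initial: [q0]baa
Step 1: δ(q0, b) = (q0, b, R) → b[q0]aa
Step 2: δ(q0, a) = (q0, a, L) → [q0]baa
Step 3: δ(q0, b) = (q0, b, R) → b[q0]aa
Step 4: δ(q0, a) = (q0, a, L) → [q0]baa
Step 5: δ(q0, b) = (q0, b, R) → b[q0]aa

After 5 steps, the tape (ignoring leading/trailing blanks) is: baa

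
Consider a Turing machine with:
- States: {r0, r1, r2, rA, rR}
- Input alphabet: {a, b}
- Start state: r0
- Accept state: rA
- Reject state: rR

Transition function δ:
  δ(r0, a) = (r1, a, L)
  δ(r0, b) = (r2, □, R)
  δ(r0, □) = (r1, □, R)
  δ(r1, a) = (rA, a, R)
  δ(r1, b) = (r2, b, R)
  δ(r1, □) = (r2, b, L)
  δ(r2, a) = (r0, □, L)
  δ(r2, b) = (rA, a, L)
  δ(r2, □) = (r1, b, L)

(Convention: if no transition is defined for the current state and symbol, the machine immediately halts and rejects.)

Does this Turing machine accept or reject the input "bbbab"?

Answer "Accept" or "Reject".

Execution trace:
Initial: [r0]bbbab
Step 1: δ(r0, b) = (r2, □, R) → □[r2]bbab
Step 2: δ(r2, b) = (rA, a, L) → [rA]□abab

The machine reaches the accept state rA and halts.

Answer: Accept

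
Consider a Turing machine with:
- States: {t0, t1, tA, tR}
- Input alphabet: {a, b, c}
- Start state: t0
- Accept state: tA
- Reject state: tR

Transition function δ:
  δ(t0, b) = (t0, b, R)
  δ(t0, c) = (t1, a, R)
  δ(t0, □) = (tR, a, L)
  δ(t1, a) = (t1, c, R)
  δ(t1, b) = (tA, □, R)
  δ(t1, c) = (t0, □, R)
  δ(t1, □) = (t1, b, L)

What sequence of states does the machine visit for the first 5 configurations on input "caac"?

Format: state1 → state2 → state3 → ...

Execution trace:
Initial: [t0]caac
Step 1: δ(t0, c) = (t1, a, R) → a[t1]aac
Step 2: δ(t1, a) = (t1, c, R) → ac[t1]ac
Step 3: δ(t1, a) = (t1, c, R) → acc[t1]c
Step 4: δ(t1, c) = (t0, □, R) → acc□[t0]□

State sequence: t0 → t1 → t1 → t1 → t0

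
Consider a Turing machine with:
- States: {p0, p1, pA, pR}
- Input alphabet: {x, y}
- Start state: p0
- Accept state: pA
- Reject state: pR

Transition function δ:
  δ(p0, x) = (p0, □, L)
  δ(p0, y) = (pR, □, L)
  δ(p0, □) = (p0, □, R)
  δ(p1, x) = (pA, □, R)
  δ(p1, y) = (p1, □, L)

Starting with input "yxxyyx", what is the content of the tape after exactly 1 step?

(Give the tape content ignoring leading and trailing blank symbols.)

Execution trace:
Initial: [p0]yxxyyx
Step 1: δ(p0, y) = (pR, □, L) → [pR]□□xxyyx

The machine reaches the reject state pR and halts.

After 1 step, the tape (ignoring leading/trailing blanks) is: xxyyx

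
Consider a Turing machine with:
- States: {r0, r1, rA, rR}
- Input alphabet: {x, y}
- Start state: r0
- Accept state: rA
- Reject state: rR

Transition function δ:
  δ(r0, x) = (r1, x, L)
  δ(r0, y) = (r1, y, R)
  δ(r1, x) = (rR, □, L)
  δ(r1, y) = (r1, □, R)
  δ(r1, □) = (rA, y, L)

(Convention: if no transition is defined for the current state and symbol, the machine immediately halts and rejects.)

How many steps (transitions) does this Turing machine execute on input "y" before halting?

Execution trace:
Initial: [r0]y
Step 1: δ(r0, y) = (r1, y, R) → y[r1]□
Step 2: δ(r1, □) = (rA, y, L) → [rA]yy

The machine reaches the accept state rA and halts.

The machine executed 2 steps before halting.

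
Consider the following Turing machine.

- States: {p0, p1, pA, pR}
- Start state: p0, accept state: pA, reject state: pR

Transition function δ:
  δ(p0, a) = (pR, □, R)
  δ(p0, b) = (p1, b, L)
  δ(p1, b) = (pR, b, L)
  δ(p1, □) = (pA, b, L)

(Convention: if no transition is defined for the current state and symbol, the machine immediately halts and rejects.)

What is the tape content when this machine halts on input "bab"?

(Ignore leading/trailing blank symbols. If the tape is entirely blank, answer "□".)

Execution trace:
Initial: [p0]bab
Step 1: δ(p0, b) = (p1, b, L) → [p1]□bab
Step 2: δ(p1, □) = (pA, b, L) → [pA]□bbab

The machine reaches the accept state pA and halts.

Final tape (ignoring leading/trailing blanks): bbab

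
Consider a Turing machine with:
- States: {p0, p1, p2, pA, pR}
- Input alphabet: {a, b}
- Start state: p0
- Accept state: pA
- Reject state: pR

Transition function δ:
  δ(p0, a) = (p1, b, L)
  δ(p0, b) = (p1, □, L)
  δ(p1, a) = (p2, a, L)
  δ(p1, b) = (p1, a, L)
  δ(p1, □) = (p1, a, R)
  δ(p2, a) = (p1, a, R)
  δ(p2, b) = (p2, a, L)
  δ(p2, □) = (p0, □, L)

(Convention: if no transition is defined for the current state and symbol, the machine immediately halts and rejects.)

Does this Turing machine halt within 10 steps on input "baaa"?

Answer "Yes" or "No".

Execution trace:
Initial: [p0]baaa
Step 1: δ(p0, b) = (p1, □, L) → [p1]□□aaa
Step 2: δ(p1, □) = (p1, a, R) → a[p1]□aaa
Step 3: δ(p1, □) = (p1, a, R) → aa[p1]aaa
Step 4: δ(p1, a) = (p2, a, L) → a[p2]aaaa
Step 5: δ(p2, a) = (p1, a, R) → aa[p1]aaa
Step 6: δ(p1, a) = (p2, a, L) → a[p2]aaaa
Step 7: δ(p2, a) = (p1, a, R) → aa[p1]aaa
Step 8: δ(p1, a) = (p2, a, L) → a[p2]aaaa
Step 9: δ(p2, a) = (p1, a, R) → aa[p1]aaa
Step 10: δ(p1, a) = (p2, a, L) → a[p2]aaaa

The machine has not reached a halting state after 10 steps.
The machine did not halt within the 10-step bound.

Answer: No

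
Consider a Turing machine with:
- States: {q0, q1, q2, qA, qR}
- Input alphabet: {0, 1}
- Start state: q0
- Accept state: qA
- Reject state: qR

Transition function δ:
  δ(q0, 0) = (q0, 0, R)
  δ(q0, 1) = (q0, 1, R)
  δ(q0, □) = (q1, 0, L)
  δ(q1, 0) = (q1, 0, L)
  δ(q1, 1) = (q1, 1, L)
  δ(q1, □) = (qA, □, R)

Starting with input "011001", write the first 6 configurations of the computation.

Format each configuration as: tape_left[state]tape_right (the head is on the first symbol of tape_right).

Transitions applied:
Step 1: δ(q0, 0) = (q0, 0, R)
Step 2: δ(q0, 1) = (q0, 1, R)
Step 3: δ(q0, 1) = (q0, 1, R)
Step 4: δ(q0, 0) = (q0, 0, R)
Step 5: δ(q0, 0) = (q0, 0, R)

The first 6 configurations are:
[q0]011001 ⊢ 0[q0]11001 ⊢ 01[q0]1001 ⊢ 011[q0]001 ⊢ 0110[q0]01 ⊢ 01100[q0]1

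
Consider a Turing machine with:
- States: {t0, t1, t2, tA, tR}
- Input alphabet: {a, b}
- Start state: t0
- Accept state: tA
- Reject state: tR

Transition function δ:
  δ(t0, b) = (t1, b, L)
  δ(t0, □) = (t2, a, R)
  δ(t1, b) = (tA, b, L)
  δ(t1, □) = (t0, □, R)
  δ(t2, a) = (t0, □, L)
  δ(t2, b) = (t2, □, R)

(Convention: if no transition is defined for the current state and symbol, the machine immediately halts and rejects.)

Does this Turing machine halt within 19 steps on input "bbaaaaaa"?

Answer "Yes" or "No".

Execution trace:
Initial: [t0]bbaaaaaa
Step 1: δ(t0, b) = (t1, b, L) → [t1]□bbaaaaaa
Step 2: δ(t1, □) = (t0, □, R) → □[t0]bbaaaaaa
Step 3: δ(t0, b) = (t1, b, L) → [t1]□bbaaaaaa
Step 4: δ(t1, □) = (t0, □, R) → □[t0]bbaaaaaa
Step 5: δ(t0, b) = (t1, b, L) → [t1]□bbaaaaaa
Step 6: δ(t1, □) = (t0, □, R) → □[t0]bbaaaaaa
Step 7: δ(t0, b) = (t1, b, L) → [t1]□bbaaaaaa
Step 8: δ(t1, □) = (t0, □, R) → □[t0]bbaaaaaa
Step 9: δ(t0, b) = (t1, b, L) → [t1]□bbaaaaaa
Step 10: δ(t1, □) = (t0, □, R) → □[t0]bbaaaaaa
Step 11: δ(t0, b) = (t1, b, L) → [t1]□bbaaaaaa
Step 12: δ(t1, □) = (t0, □, R) → □[t0]bbaaaaaa
Step 13: δ(t0, b) = (t1, b, L) → [t1]□bbaaaaaa
Step 14: δ(t1, □) = (t0, □, R) → □[t0]bbaaaaaa
Step 15: δ(t0, b) = (t1, b, L) → [t1]□bbaaaaaa
Step 16: δ(t1, □) = (t0, □, R) → □[t0]bbaaaaaa
Step 17: δ(t0, b) = (t1, b, L) → [t1]□bbaaaaaa
Step 18: δ(t1, □) = (t0, □, R) → □[t0]bbaaaaaa
Step 19: δ(t0, b) = (t1, b, L) → [t1]□bbaaaaaa

The machine has not reached a halting state after 19 steps.
The machine did not halt within the 19-step bound.

Answer: No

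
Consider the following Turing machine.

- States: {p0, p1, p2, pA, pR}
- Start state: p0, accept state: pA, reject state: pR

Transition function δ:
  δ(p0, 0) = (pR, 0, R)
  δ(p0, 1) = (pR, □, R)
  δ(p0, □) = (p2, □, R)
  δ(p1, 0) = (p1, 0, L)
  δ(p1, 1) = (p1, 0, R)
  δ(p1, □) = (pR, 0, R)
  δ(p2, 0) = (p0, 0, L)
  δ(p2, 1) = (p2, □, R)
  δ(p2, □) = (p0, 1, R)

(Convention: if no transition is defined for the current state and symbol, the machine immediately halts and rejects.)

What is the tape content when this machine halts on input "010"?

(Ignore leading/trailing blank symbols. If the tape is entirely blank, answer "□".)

Execution trace:
Initial: [p0]010
Step 1: δ(p0, 0) = (pR, 0, R) → 0[pR]10

The machine reaches the reject state pR and halts.

Final tape (ignoring leading/trailing blanks): 010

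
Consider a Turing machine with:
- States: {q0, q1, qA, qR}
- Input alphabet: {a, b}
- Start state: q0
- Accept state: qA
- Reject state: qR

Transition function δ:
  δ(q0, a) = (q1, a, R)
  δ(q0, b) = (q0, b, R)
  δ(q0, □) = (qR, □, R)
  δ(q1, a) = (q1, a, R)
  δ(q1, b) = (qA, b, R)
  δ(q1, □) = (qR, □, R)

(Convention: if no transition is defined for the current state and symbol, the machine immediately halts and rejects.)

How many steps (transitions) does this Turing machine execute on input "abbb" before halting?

Execution trace:
Initial: [q0]abbb
Step 1: δ(q0, a) = (q1, a, R) → a[q1]bbb
Step 2: δ(q1, b) = (qA, b, R) → ab[qA]bb

The machine reaches the accept state qA and halts.

The machine executed 2 steps before halting.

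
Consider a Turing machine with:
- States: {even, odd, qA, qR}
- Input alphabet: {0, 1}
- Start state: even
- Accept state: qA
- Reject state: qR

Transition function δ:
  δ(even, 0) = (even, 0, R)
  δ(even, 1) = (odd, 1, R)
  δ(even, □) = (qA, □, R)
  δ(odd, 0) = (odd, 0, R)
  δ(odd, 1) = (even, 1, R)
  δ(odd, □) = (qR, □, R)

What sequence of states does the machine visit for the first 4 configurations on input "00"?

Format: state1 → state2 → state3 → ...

Execution trace:
Initial: [even]00
Step 1: δ(even, 0) = (even, 0, R) → 0[even]0
Step 2: δ(even, 0) = (even, 0, R) → 00[even]□
Step 3: δ(even, □) = (qA, □, R) → 00□[qA]□

The machine reaches the accept state qA and halts.

State sequence: even → even → even → qA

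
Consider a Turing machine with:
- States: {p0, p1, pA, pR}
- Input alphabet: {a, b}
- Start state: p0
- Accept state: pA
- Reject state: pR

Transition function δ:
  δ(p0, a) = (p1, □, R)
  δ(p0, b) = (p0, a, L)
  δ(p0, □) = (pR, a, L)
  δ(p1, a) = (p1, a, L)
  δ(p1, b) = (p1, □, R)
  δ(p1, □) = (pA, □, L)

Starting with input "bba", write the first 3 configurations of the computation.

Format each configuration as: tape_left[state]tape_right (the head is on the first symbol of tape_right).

Transitions applied:
Step 1: δ(p0, b) = (p0, a, L)
Step 2: δ(p0, □) = (pR, a, L)

The first 3 configurations are:
[p0]bba ⊢ [p0]□aba ⊢ [pR]□aaba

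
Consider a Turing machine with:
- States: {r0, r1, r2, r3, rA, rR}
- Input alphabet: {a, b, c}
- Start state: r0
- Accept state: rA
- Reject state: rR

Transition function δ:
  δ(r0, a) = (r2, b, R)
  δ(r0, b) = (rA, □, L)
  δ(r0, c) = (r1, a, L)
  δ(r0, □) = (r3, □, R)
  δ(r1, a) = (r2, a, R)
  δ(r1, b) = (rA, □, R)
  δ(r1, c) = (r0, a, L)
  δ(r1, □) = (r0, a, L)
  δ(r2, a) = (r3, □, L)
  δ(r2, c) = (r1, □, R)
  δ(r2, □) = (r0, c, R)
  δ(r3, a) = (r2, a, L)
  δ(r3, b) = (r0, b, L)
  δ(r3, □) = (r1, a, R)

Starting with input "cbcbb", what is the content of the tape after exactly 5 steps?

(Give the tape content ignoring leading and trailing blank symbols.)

Execution trace:
Initial: [r0]cbcbb
Step 1: δ(r0, c) = (r1, a, L) → [r1]□abcbb
Step 2: δ(r1, □) = (r0, a, L) → [r0]□aabcbb
Step 3: δ(r0, □) = (r3, □, R) → □[r3]aabcbb
Step 4: δ(r3, a) = (r2, a, L) → [r2]□aabcbb
Step 5: δ(r2, □) = (r0, c, R) → c[r0]aabcbb

After 5 steps, the tape (ignoring leading/trailing blanks) is: caabcbb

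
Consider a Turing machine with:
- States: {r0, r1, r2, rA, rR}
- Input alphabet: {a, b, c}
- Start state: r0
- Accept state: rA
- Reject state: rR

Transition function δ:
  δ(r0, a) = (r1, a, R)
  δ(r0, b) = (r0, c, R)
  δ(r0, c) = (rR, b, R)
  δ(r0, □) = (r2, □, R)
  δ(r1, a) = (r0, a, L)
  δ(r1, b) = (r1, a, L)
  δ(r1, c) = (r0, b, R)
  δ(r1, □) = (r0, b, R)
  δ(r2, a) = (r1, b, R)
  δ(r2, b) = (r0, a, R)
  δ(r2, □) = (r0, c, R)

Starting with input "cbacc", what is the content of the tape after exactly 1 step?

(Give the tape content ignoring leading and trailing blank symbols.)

Execution trace:
Initial: [r0]cbacc
Step 1: δ(r0, c) = (rR, b, R) → b[rR]bacc

The machine reaches the reject state rR and halts.

After 1 step, the tape (ignoring leading/trailing blanks) is: bbacc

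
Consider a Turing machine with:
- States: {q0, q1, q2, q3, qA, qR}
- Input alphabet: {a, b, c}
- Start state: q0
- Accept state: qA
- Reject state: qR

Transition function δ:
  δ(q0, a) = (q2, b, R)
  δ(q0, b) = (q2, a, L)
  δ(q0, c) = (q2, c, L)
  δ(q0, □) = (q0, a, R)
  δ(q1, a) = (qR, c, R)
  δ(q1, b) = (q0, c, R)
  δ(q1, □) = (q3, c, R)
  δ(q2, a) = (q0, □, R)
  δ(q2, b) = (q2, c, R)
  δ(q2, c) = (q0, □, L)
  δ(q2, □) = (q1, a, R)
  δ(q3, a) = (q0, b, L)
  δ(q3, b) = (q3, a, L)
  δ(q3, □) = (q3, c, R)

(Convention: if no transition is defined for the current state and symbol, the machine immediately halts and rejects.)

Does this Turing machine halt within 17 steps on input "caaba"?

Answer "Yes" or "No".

Execution trace:
Initial: [q0]caaba
Step 1: δ(q0, c) = (q2, c, L) → [q2]□caaba
Step 2: δ(q2, □) = (q1, a, R) → a[q1]caaba

No transition is defined for δ(q1, c). By convention the machine halts and rejects.
The machine halted after 2 steps (within the 17-step bound).

Answer: Yes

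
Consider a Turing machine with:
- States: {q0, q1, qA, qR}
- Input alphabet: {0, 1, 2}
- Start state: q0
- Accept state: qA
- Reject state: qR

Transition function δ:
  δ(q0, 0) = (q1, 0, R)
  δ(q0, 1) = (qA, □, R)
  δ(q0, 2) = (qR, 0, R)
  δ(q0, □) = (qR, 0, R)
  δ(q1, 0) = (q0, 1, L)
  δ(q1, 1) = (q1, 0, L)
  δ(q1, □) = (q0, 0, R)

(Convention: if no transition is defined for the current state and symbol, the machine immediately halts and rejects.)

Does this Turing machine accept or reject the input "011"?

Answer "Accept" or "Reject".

Execution trace:
Initial: [q0]011
Step 1: δ(q0, 0) = (q1, 0, R) → 0[q1]11
Step 2: δ(q1, 1) = (q1, 0, L) → [q1]001
Step 3: δ(q1, 0) = (q0, 1, L) → [q0]□101
Step 4: δ(q0, □) = (qR, 0, R) → 0[qR]101

The machine reaches the reject state qR and halts.

Answer: Reject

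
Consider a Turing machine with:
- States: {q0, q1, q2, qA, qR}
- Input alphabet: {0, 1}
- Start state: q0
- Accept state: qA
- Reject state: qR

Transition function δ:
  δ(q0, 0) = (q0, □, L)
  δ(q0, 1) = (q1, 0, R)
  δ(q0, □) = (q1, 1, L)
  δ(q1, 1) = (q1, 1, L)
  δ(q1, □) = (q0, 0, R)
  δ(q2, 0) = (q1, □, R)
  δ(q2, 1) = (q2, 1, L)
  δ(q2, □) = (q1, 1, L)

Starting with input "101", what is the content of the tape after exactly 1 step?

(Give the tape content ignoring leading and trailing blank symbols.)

Execution trace:
Initial: [q0]101
Step 1: δ(q0, 1) = (q1, 0, R) → 0[q1]01

No transition is defined for δ(q1, 0). By convention the machine halts and rejects.

After 1 step, the tape (ignoring leading/trailing blanks) is: 001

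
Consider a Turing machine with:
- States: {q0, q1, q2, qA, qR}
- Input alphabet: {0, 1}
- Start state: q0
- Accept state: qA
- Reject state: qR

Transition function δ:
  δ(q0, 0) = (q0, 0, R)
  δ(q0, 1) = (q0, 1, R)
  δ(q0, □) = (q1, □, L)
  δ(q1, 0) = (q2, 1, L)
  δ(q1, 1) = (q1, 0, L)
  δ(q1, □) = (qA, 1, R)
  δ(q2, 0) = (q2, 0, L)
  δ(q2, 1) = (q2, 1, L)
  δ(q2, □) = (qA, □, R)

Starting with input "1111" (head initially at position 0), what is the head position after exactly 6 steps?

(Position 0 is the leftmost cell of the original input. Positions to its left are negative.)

Execution trace (head position shown):
Step 0: [q0]1111  (head at position 0)
Step 1: move right → 1[q0]111  (head at position 1)
Step 2: move right → 11[q0]11  (head at position 2)
Step 3: move right → 111[q0]1  (head at position 3)
Step 4: move right → 1111[q0]□  (head at position 4)
Step 5: move left → 111[q1]1□  (head at position 3)
Step 6: move left → 11[q1]10□  (head at position 2)

After 6 steps, the head is at position 2.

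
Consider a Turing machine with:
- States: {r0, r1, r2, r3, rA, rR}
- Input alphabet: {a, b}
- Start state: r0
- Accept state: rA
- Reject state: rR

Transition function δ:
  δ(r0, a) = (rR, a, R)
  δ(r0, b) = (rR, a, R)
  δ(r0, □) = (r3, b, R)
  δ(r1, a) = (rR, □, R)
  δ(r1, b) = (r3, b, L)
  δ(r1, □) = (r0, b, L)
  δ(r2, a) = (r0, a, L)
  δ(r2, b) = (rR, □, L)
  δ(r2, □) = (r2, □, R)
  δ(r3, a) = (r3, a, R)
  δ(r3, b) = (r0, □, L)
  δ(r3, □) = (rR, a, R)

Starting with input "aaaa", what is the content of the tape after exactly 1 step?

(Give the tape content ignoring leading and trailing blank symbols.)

Execution trace:
Initial: [r0]aaaa
Step 1: δ(r0, a) = (rR, a, R) → a[rR]aaa

The machine reaches the reject state rR and halts.

After 1 step, the tape (ignoring leading/trailing blanks) is: aaaa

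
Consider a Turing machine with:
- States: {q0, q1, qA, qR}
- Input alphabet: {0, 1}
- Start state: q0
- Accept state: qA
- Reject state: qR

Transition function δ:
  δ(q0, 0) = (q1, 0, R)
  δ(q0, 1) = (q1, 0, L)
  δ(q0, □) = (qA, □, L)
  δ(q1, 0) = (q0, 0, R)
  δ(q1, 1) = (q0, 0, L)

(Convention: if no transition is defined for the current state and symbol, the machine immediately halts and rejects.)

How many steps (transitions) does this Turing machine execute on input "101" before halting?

Execution trace:
Initial: [q0]101
Step 1: δ(q0, 1) = (q1, 0, L) → [q1]□001

No transition is defined for δ(q1, □). By convention the machine halts and rejects.

The machine executed 1 step before halting.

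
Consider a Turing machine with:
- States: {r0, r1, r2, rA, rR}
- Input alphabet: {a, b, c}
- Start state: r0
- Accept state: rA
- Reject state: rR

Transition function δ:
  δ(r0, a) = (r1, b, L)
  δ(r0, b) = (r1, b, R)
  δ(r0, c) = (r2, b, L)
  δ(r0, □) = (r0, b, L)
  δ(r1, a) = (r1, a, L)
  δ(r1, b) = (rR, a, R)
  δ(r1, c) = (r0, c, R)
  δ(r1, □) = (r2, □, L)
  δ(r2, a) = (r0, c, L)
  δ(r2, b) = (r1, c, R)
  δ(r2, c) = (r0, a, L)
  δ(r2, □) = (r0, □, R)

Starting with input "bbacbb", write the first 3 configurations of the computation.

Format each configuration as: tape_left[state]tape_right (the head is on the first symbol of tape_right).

Transitions applied:
Step 1: δ(r0, b) = (r1, b, R)
Step 2: δ(r1, b) = (rR, a, R)

The first 3 configurations are:
[r0]bbacbb ⊢ b[r1]bacbb ⊢ ba[rR]acbb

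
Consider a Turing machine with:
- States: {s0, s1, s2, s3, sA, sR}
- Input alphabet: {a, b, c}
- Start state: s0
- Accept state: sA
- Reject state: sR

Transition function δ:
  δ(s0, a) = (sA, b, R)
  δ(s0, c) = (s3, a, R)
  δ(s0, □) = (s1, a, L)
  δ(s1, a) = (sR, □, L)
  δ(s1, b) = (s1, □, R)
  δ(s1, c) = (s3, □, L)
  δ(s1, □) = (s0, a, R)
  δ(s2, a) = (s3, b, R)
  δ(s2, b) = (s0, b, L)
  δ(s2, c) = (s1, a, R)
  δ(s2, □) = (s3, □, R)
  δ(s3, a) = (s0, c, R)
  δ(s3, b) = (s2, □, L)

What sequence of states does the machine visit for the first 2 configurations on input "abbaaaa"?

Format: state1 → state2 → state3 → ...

Execution trace:
Initial: [s0]abbaaaa
Step 1: δ(s0, a) = (sA, b, R) → b[sA]bbaaaa

The machine reaches the accept state sA and halts.

State sequence: s0 → sA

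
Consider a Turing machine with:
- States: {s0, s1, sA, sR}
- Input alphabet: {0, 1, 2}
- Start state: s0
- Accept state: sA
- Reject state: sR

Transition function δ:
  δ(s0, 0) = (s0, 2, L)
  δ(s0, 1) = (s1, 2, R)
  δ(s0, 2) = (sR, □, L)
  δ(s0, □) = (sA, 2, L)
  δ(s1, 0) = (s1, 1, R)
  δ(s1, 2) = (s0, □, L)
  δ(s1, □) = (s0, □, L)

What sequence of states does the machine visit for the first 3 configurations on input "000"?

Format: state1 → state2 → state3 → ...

Execution trace:
Initial: [s0]000
Step 1: δ(s0, 0) = (s0, 2, L) → [s0]□200
Step 2: δ(s0, □) = (sA, 2, L) → [sA]□2200

The machine reaches the accept state sA and halts.

State sequence: s0 → s0 → sA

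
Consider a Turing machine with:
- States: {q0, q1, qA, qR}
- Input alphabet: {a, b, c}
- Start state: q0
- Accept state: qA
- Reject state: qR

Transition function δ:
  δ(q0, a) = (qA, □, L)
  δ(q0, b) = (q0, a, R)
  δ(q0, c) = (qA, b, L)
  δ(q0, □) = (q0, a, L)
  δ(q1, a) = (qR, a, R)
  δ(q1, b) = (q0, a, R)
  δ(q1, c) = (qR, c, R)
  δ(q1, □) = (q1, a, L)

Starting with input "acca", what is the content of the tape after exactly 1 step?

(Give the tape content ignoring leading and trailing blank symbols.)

Execution trace:
Initial: [q0]acca
Step 1: δ(q0, a) = (qA, □, L) → [qA]□□cca

The machine reaches the accept state qA and halts.

After 1 step, the tape (ignoring leading/trailing blanks) is: cca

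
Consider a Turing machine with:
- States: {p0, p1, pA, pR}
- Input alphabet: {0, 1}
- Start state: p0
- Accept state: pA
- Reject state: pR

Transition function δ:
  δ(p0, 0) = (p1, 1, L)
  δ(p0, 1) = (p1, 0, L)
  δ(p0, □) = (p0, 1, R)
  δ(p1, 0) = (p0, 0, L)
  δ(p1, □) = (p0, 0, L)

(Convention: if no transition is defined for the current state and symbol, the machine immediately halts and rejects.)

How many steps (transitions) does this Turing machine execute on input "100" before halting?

Execution trace:
Initial: [p0]100
Step 1: δ(p0, 1) = (p1, 0, L) → [p1]□000
Step 2: δ(p1, □) = (p0, 0, L) → [p0]□0000
Step 3: δ(p0, □) = (p0, 1, R) → 1[p0]0000
Step 4: δ(p0, 0) = (p1, 1, L) → [p1]11000

No transition is defined for δ(p1, 1). By convention the machine halts and rejects.

The machine executed 4 steps before halting.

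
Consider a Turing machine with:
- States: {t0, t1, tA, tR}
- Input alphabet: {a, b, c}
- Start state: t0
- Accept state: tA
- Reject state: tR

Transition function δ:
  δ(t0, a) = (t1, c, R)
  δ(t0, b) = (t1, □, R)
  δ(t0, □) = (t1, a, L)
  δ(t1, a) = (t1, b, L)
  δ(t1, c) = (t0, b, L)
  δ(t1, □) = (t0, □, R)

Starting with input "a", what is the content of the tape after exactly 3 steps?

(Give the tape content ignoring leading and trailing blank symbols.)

Execution trace:
Initial: [t0]a
Step 1: δ(t0, a) = (t1, c, R) → c[t1]□
Step 2: δ(t1, □) = (t0, □, R) → c□[t0]□
Step 3: δ(t0, □) = (t1, a, L) → c[t1]□a

After 3 steps, the tape (ignoring leading/trailing blanks) is: c□a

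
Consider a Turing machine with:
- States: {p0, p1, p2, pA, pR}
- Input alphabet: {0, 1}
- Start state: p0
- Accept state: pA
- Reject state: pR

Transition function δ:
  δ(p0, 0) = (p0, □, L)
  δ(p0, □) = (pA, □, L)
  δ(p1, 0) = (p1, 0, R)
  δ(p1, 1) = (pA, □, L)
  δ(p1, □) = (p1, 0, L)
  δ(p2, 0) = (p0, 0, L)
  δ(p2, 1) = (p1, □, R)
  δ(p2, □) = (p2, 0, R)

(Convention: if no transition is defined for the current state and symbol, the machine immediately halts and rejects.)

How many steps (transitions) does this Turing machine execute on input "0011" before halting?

Execution trace:
Initial: [p0]0011
Step 1: δ(p0, 0) = (p0, □, L) → [p0]□□011
Step 2: δ(p0, □) = (pA, □, L) → [pA]□□□011

The machine reaches the accept state pA and halts.

The machine executed 2 steps before halting.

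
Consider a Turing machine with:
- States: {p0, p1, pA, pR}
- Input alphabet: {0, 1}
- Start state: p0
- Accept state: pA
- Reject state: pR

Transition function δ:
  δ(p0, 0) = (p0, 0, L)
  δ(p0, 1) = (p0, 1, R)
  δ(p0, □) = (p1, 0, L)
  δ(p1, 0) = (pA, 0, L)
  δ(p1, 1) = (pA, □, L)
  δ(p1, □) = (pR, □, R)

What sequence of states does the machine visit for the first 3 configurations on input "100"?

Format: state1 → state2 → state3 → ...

Execution trace:
Initial: [p0]100
Step 1: δ(p0, 1) = (p0, 1, R) → 1[p0]00
Step 2: δ(p0, 0) = (p0, 0, L) → [p0]100

State sequence: p0 → p0 → p0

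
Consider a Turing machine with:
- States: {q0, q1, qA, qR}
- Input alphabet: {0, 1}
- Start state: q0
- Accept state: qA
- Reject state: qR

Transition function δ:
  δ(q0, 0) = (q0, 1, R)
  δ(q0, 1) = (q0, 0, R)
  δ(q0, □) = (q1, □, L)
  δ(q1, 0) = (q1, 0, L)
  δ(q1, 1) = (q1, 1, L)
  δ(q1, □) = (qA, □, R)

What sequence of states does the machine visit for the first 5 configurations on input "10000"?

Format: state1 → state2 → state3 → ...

Execution trace:
Initial: [q0]10000
Step 1: δ(q0, 1) = (q0, 0, R) → 0[q0]0000
Step 2: δ(q0, 0) = (q0, 1, R) → 01[q0]000
Step 3: δ(q0, 0) = (q0, 1, R) → 011[q0]00
Step 4: δ(q0, 0) = (q0, 1, R) → 0111[q0]0

State sequence: q0 → q0 → q0 → q0 → q0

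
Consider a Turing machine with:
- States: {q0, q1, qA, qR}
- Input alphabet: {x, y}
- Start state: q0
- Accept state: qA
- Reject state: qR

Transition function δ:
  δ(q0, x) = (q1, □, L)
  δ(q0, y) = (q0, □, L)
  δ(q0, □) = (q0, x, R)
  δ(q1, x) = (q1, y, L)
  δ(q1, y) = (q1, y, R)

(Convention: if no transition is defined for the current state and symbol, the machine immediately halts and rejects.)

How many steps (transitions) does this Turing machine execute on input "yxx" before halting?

Execution trace:
Initial: [q0]yxx
Step 1: δ(q0, y) = (q0, □, L) → [q0]□□xx
Step 2: δ(q0, □) = (q0, x, R) → x[q0]□xx
Step 3: δ(q0, □) = (q0, x, R) → xx[q0]xx
Step 4: δ(q0, x) = (q1, □, L) → x[q1]x□x
Step 5: δ(q1, x) = (q1, y, L) → [q1]xy□x
Step 6: δ(q1, x) = (q1, y, L) → [q1]□yy□x

No transition is defined for δ(q1, □). By convention the machine halts and rejects.

The machine executed 6 steps before halting.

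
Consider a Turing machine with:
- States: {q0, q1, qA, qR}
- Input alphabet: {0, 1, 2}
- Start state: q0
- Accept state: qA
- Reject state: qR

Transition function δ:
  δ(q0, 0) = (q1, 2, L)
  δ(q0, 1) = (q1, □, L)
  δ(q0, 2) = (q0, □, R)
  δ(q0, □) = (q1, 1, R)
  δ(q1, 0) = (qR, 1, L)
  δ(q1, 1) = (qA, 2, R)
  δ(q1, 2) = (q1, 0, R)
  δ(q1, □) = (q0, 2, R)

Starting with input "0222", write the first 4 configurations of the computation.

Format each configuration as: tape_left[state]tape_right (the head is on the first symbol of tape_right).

Transitions applied:
Step 1: δ(q0, 0) = (q1, 2, L)
Step 2: δ(q1, □) = (q0, 2, R)
Step 3: δ(q0, 2) = (q0, □, R)

The first 4 configurations are:
[q0]0222 ⊢ [q1]□2222 ⊢ 2[q0]2222 ⊢ 2□[q0]222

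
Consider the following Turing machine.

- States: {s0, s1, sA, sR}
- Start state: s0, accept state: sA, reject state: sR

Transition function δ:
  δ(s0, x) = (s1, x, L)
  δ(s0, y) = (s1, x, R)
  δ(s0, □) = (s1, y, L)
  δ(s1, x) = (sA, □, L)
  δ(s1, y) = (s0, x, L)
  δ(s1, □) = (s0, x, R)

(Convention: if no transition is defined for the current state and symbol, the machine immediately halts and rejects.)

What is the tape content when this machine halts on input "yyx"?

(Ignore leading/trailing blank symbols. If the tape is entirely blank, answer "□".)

Execution trace:
Initial: [s0]yyx
Step 1: δ(s0, y) = (s1, x, R) → x[s1]yx
Step 2: δ(s1, y) = (s0, x, L) → [s0]xxx
Step 3: δ(s0, x) = (s1, x, L) → [s1]□xxx
Step 4: δ(s1, □) = (s0, x, R) → x[s0]xxx
Step 5: δ(s0, x) = (s1, x, L) → [s1]xxxx
Step 6: δ(s1, x) = (sA, □, L) → [sA]□□xxx

The machine reaches the accept state sA and halts.

Final tape (ignoring leading/trailing blanks): xxx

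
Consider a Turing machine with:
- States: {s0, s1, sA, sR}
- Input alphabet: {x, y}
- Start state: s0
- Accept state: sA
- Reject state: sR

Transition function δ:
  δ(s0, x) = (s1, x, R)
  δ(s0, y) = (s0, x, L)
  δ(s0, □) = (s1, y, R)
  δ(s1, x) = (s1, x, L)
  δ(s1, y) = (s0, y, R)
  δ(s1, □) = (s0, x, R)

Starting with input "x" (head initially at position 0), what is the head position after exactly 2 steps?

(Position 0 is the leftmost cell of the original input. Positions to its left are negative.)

Execution trace (head position shown):
Step 0: [s0]x  (head at position 0)
Step 1: move right → x[s1]□  (head at position 1)
Step 2: move right → xx[s0]□  (head at position 2)

After 2 steps, the head is at position 2.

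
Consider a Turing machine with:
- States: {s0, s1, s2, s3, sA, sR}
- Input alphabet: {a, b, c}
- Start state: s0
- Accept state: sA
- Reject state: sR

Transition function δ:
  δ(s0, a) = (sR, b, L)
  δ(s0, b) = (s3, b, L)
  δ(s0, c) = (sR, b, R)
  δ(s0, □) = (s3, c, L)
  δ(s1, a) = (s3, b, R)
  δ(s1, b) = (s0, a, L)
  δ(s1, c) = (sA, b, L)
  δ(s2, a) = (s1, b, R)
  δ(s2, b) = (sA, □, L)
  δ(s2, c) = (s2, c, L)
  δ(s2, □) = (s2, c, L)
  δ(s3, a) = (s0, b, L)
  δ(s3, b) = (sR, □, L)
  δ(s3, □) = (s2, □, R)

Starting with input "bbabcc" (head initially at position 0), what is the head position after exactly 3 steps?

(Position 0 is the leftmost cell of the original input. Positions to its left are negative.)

Execution trace (head position shown):
Step 0: [s0]bbabcc  (head at position 0)
Step 1: move left → [s3]□bbabcc  (head at position -1)
Step 2: move right → □[s2]bbabcc  (head at position 0)
Step 3: move left → [sA]□□babcc  (head at position -1)

After 3 steps, the head is at position -1.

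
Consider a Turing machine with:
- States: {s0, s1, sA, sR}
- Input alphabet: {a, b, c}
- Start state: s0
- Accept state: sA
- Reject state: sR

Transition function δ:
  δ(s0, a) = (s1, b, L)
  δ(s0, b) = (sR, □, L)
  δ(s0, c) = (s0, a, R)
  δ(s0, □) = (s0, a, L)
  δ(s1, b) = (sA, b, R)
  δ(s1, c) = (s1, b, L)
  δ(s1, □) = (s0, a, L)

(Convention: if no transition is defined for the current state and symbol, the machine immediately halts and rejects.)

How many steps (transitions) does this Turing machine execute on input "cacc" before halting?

Execution trace:
Initial: [s0]cacc
Step 1: δ(s0, c) = (s0, a, R) → a[s0]acc
Step 2: δ(s0, a) = (s1, b, L) → [s1]abcc

No transition is defined for δ(s1, a). By convention the machine halts and rejects.

The machine executed 2 steps before halting.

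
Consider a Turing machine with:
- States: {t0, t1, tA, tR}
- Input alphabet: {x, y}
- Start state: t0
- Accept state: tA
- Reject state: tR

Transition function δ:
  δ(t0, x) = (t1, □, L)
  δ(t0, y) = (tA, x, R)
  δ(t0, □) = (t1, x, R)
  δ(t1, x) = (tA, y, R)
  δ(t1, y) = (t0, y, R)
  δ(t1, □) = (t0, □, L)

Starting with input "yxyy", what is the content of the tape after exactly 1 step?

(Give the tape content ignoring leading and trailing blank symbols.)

Execution trace:
Initial: [t0]yxyy
Step 1: δ(t0, y) = (tA, x, R) → x[tA]xyy

The machine reaches the accept state tA and halts.

After 1 step, the tape (ignoring leading/trailing blanks) is: xxyy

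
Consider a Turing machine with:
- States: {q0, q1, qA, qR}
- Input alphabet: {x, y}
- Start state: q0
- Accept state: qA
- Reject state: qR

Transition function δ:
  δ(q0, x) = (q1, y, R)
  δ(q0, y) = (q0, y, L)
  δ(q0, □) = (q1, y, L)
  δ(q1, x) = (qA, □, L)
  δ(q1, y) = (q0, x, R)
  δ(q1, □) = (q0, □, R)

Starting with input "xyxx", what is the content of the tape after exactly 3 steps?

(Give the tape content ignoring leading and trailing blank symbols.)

Execution trace:
Initial: [q0]xyxx
Step 1: δ(q0, x) = (q1, y, R) → y[q1]yxx
Step 2: δ(q1, y) = (q0, x, R) → yx[q0]xx
Step 3: δ(q0, x) = (q1, y, R) → yxy[q1]x

After 3 steps, the tape (ignoring leading/trailing blanks) is: yxyx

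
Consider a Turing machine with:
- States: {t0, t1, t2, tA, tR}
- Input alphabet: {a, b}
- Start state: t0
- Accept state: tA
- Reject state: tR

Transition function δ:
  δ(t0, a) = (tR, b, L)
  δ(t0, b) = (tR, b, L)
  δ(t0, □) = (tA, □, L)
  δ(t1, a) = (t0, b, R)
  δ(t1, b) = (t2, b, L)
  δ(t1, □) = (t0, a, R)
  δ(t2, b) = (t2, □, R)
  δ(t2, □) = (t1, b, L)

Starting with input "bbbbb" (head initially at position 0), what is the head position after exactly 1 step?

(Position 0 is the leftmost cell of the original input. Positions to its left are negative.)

Execution trace (head position shown):
Step 0: [t0]bbbbb  (head at position 0)
Step 1: move left → [tR]□bbbbb  (head at position -1)

After 1 step, the head is at position -1.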